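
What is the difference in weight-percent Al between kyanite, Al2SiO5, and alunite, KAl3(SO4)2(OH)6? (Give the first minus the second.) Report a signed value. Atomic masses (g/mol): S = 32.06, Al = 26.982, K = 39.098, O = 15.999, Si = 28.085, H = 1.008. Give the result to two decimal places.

Al in Al2SiO5: molar mass 162.044 g/mol; 2×26.982 = 53.964 g → 33.30 wt%.
Al in KAl3(SO4)2(OH)6: molar mass 414.198 g/mol; 3×26.982 = 80.946 g → 19.54 wt%.
Difference = 33.30 − 19.54 = 13.76 percentage points.

13.76 percentage points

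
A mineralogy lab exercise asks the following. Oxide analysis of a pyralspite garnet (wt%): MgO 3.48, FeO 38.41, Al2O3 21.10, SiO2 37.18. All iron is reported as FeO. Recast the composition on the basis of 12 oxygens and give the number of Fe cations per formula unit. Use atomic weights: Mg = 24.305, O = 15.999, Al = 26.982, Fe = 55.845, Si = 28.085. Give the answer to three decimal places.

MgO: 3.48/40.304 = 0.08634 mol → 0.08634 mol Mg, 0.08634 mol O.
FeO: 38.41/71.844 = 0.53463 mol → 0.53463 mol Fe, 0.53463 mol O.
Al2O3: 21.10/101.961 = 0.20694 mol → 0.41388 mol Al, 0.62082 mol O.
SiO2: 37.18/60.083 = 0.61881 mol → 0.61881 mol Si, 1.23762 mol O.
Total oxygen = 2.47941 mol. Normalization factor = 12/2.47941 = 4.83986.
Fe per 12 O = 0.53463 × 4.83986 = 2.588.

2.588 Fe apfu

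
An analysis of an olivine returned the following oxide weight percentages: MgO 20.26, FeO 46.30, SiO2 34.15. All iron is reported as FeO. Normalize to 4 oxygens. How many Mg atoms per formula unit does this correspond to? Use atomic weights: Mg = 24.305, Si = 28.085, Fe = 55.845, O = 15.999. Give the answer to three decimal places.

0.880 Mg apfu

20.26 wt% MgO ÷ 40.304 g/mol = 0.50268 mol, giving 0.50268 Mg and 0.50268 O.
46.30 wt% FeO ÷ 71.844 g/mol = 0.64445 mol, giving 0.64445 Fe and 0.64445 O.
34.15 wt% SiO2 ÷ 60.083 g/mol = 0.56838 mol, giving 0.56838 Si and 1.13676 O.
Oxygen sums to 2.28389; scaling by 4/2.28389 = 1.75140 puts the formula on 4 O.
Mg: 0.50268 × 1.75140 = 0.880 atoms per formula unit.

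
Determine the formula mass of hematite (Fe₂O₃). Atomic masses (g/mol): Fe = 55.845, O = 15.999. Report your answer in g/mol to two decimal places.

M = 2·55.845 + 3·15.999

159.69 g/mol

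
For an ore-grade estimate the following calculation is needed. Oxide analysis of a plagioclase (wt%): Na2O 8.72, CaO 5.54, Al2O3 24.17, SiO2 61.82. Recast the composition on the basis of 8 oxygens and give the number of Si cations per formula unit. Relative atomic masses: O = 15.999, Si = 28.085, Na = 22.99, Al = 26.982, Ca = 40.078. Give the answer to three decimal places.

8.72 wt% Na2O ÷ 61.979 g/mol = 0.14069 mol, giving 0.28138 Na and 0.14069 O.
5.54 wt% CaO ÷ 56.077 g/mol = 0.09879 mol, giving 0.09879 Ca and 0.09879 O.
24.17 wt% Al2O3 ÷ 101.961 g/mol = 0.23705 mol, giving 0.47410 Al and 0.71115 O.
61.82 wt% SiO2 ÷ 60.083 g/mol = 1.02891 mol, giving 1.02891 Si and 2.05782 O.
Oxygen sums to 3.00845; scaling by 8/3.00845 = 2.65918 puts the formula on 8 O.
Si: 1.02891 × 2.65918 = 2.736 atoms per formula unit.

2.736 Si apfu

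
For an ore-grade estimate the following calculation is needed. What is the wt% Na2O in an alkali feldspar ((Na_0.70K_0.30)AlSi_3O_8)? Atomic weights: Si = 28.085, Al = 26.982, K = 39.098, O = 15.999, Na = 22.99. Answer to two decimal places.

M((Na_0.70K_0.30)AlSi_3O_8) = 267.051 g/mol; M(Na2O) = 61.979 g/mol.
Moles Na2O per formula unit = 0.70 Na ÷ 2 = 0.3500.
Na2O fraction = (0.3500 × 61.979) / 267.051 = 21.693/267.051 = 0.0812.

8.12 wt%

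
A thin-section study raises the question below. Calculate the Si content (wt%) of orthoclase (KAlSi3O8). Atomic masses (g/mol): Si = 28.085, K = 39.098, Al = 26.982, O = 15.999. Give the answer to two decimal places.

30.27 wt%

Formula mass = 1·39.098 + 1·26.982 + 3·28.085 + 8·15.999 = 278.327 g/mol, of which 84.255 g is Si.
So Si makes up 84.255/278.327 = 0.3027 of the mass, i.e. 30.27%.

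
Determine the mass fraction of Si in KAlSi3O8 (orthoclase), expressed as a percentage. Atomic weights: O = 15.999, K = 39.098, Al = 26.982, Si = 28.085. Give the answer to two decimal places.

M(KAlSi3O8) = 278.327 g/mol.
Si contributes 3 × 28.085 = 84.255 g per mole.
84.255/278.327 = 0.3027 → 30.27%.

30.27 wt%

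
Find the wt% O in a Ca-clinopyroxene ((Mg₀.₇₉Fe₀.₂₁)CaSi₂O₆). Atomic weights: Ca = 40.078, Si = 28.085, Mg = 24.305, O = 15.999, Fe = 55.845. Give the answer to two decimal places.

M((Mg₀.₇₉Fe₀.₂₁)CaSi₂O₆) = 223.170 g/mol.
O contributes 6 × 15.999 = 95.994 g per mole.
95.994/223.170 = 0.4301 → 43.01%.

43.01 wt%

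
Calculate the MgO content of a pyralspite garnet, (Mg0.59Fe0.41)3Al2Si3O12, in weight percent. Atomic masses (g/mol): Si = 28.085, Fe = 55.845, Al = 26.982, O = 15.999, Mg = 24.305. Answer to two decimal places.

Molar mass of (Mg0.59Fe0.41)3Al2Si3O12 = 1.77·24.305 + 1.23·55.845 + 2·26.982 + 3·28.085 + 12·15.999 = 441.916 g/mol.
Each formula unit contains 1.77 Mg, equivalent to 1.77/1 = 1.7700 mol MgO.
M(MgO) = 1×24.305 + 1×15.999 = 40.304 g/mol.
Mass of MgO per formula unit = 1.7700 × 40.304 = 71.338 g.
MgO wt% = 71.338 / 441.916 × 100 = 16.14%.

16.14 wt%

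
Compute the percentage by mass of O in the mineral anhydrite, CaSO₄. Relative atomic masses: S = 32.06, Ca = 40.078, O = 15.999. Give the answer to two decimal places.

Molar mass of CaSO₄: 1*40.078 + 1*32.06 + 4*15.999 = 136.134 g/mol.
Mass of O per formula unit: 4 × 15.999 = 63.996 g.
Weight fraction O = 63.996 / 136.134 = 0.4701.

47.01 wt%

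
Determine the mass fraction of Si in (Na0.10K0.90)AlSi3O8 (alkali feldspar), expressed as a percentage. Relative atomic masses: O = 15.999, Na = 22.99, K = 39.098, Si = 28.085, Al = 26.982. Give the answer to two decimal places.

30.45 weight percent

Formula mass = 0.10·22.99 + 0.90·39.098 + 1·26.982 + 3·28.085 + 8·15.999 = 276.716 g/mol, of which 84.255 g is Si.
So Si makes up 84.255/276.716 = 0.3045 of the mass, i.e. 30.45%.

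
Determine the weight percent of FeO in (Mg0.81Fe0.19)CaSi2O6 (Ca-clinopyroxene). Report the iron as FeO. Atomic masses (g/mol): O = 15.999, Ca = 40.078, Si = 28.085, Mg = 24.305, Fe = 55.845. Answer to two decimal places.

M((Mg0.81Fe0.19)CaSi2O6) = 222.540 g/mol; M(FeO) = 71.844 g/mol.
Moles FeO per formula unit = 0.19 Fe ÷ 1 = 0.1900.
FeO fraction = (0.1900 × 71.844) / 222.540 = 13.650/222.540 = 0.0613.

6.13 wt%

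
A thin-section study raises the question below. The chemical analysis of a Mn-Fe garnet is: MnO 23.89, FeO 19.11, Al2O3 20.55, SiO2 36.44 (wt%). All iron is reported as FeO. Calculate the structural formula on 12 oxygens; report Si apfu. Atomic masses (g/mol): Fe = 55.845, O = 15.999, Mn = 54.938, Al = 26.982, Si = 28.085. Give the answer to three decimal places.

3.007 Si apfu

MnO: 23.89/70.937 = 0.33678 mol → 0.33678 mol Mn, 0.33678 mol O.
FeO: 19.11/71.844 = 0.26599 mol → 0.26599 mol Fe, 0.26599 mol O.
Al2O3: 20.55/101.961 = 0.20155 mol → 0.40310 mol Al, 0.60465 mol O.
SiO2: 36.44/60.083 = 0.60649 mol → 0.60649 mol Si, 1.21298 mol O.
Total oxygen = 2.42040 mol. Normalization factor = 12/2.42040 = 4.95786.
Si per 12 O = 0.60649 × 4.95786 = 3.007.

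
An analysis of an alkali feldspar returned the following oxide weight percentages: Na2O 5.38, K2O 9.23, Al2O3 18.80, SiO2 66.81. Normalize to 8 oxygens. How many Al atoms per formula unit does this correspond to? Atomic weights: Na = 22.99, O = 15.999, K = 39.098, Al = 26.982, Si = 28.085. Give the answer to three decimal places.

0.996 Al apfu

5.38 wt% Na2O ÷ 61.979 g/mol = 0.08680 mol, giving 0.17360 Na and 0.08680 O.
9.23 wt% K2O ÷ 94.195 g/mol = 0.09799 mol, giving 0.19598 K and 0.09799 O.
18.80 wt% Al2O3 ÷ 101.961 g/mol = 0.18438 mol, giving 0.36876 Al and 0.55314 O.
66.81 wt% SiO2 ÷ 60.083 g/mol = 1.11196 mol, giving 1.11196 Si and 2.22392 O.
Oxygen sums to 2.96185; scaling by 8/2.96185 = 2.70101 puts the formula on 8 O.
Al: 0.36876 × 2.70101 = 0.996 atoms per formula unit.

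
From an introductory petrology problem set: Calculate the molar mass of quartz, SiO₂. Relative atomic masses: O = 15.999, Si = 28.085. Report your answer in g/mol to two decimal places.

60.08 g/mol

The formula mass is the sum 1(28.085) + 2(15.999).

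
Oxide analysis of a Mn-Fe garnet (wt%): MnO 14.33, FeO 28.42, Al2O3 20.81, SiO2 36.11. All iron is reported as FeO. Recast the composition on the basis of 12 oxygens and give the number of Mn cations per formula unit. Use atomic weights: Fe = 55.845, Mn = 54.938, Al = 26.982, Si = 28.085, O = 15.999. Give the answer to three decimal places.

1.005 Mn apfu

MnO: 14.33/70.937 = 0.20201 mol → 0.20201 mol Mn, 0.20201 mol O.
FeO: 28.42/71.844 = 0.39558 mol → 0.39558 mol Fe, 0.39558 mol O.
Al2O3: 20.81/101.961 = 0.20410 mol → 0.40820 mol Al, 0.61230 mol O.
SiO2: 36.11/60.083 = 0.60100 mol → 0.60100 mol Si, 1.20200 mol O.
Total oxygen = 2.41189 mol. Normalization factor = 12/2.41189 = 4.97535.
Mn per 12 O = 0.20201 × 4.97535 = 1.005.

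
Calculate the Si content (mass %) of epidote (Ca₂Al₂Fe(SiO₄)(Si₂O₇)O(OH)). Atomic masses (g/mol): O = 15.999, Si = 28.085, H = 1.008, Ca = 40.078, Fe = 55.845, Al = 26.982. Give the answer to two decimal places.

17.44 mass %

Molar mass of Ca₂Al₂Fe(SiO₄)(Si₂O₇)O(OH): 2*40.078 + 2*26.982 + 1*55.845 + 3*28.085 + 13*15.999 + 1*1.008 = 483.215 g/mol.
Mass of Si per formula unit: 3 × 28.085 = 84.255 g.
Weight fraction Si = 84.255 / 483.215 = 0.1744.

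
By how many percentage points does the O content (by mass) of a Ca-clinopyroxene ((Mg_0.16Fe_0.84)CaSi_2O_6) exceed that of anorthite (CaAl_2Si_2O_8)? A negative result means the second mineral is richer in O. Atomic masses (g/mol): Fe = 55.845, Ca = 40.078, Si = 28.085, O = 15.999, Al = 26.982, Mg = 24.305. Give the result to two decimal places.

-6.51 percentage points

First mineral: 95.994 g O in 243.041 g formula = 39.50 wt% O.
Second mineral: 127.992 g O in 278.204 g formula = 46.01 wt% O.
39.50% − 46.01% gives a difference of -6.51 percentage points.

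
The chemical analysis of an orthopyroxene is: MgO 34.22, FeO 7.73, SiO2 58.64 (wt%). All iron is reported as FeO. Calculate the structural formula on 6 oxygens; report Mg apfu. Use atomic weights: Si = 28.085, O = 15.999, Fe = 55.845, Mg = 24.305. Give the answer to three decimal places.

1.751 Mg apfu

MgO: 34.22/40.304 = 0.84905 mol → 0.84905 mol Mg, 0.84905 mol O.
FeO: 7.73/71.844 = 0.10759 mol → 0.10759 mol Fe, 0.10759 mol O.
SiO2: 58.64/60.083 = 0.97598 mol → 0.97598 mol Si, 1.95196 mol O.
Total oxygen = 2.90860 mol. Normalization factor = 6/2.90860 = 2.06285.
Mg per 6 O = 0.84905 × 2.06285 = 1.751.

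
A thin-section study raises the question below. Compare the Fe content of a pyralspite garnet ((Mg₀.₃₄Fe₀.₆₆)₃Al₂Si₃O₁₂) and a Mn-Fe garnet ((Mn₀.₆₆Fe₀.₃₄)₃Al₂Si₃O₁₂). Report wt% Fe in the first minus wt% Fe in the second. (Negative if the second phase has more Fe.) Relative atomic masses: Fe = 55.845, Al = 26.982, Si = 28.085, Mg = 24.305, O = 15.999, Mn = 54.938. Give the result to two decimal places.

12.26 percentage points

First mineral: 110.573 g Fe in 465.571 g formula = 23.75 wt% Fe.
Second mineral: 56.962 g Fe in 495.946 g formula = 11.49 wt% Fe.
23.75% − 11.49% gives a difference of 12.26 percentage points.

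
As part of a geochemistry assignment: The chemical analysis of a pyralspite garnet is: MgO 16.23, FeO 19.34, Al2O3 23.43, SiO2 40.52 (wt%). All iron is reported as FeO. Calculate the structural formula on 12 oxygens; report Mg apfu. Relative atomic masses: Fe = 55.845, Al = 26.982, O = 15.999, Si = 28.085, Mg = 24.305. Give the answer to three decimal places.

MgO: 16.23/40.304 = 0.40269 mol → 0.40269 mol Mg, 0.40269 mol O.
FeO: 19.34/71.844 = 0.26919 mol → 0.26919 mol Fe, 0.26919 mol O.
Al2O3: 23.43/101.961 = 0.22979 mol → 0.45958 mol Al, 0.68937 mol O.
SiO2: 40.52/60.083 = 0.67440 mol → 0.67440 mol Si, 1.34880 mol O.
Total oxygen = 2.71005 mol. Normalization factor = 12/2.71005 = 4.42796.
Mg per 12 O = 0.40269 × 4.42796 = 1.783.

1.783 Mg apfu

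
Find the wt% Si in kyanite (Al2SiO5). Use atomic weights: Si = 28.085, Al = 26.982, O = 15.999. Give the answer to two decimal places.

Formula mass = 2*26.982 + 1*28.085 + 5*15.999 = 162.044 g/mol, of which 28.085 g is Si.
So Si makes up 28.085/162.044 = 0.1733 of the mass, i.e. 17.33%.

17.33 weight percent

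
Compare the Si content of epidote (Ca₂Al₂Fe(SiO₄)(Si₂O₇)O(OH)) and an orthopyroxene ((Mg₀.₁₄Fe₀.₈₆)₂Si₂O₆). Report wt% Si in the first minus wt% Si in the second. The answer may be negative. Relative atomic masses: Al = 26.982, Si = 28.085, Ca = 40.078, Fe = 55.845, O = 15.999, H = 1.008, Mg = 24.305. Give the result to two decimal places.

First mineral: 84.255 g Si in 483.215 g formula = 17.44 wt% Si.
Second mineral: 56.170 g Si in 255.023 g formula = 22.03 wt% Si.
17.44% − 22.03% gives a difference of -4.59 percentage points.

-4.59 percentage points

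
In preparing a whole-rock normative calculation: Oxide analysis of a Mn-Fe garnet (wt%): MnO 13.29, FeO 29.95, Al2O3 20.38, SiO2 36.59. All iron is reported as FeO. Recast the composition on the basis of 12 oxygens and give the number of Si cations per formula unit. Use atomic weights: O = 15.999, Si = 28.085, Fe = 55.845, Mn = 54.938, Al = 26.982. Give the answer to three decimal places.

3.017 Si apfu

MnO (M=70.937): mol = 0.18735; Mn = 0.18735, O = 0.18735.
FeO (M=71.844): mol = 0.41688; Fe = 0.41688, O = 0.41688.
Al2O3 (M=101.961): mol = 0.19988; Al = 0.39976, O = 0.59964.
SiO2 (M=60.083): mol = 0.60899; Si = 0.60899, O = 1.21798.
ΣO = 2.42185; factor = 12/ΣO = 4.95489.
Si apfu = 0.60899 × 4.95489 = 3.017.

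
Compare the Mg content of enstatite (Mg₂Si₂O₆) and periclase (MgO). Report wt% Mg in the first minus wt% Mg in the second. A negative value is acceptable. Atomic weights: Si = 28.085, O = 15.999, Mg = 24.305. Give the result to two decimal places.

-36.09 percentage points

M(Mg₂Si₂O₆) = 200.774 g/mol, so wt% Mg = 48.610/200.774 × 100 = 24.21%.
M(MgO) = 40.304 g/mol, so wt% Mg = 24.305/40.304 × 100 = 60.30%.
24.21 − 60.30 = -36.09 pp.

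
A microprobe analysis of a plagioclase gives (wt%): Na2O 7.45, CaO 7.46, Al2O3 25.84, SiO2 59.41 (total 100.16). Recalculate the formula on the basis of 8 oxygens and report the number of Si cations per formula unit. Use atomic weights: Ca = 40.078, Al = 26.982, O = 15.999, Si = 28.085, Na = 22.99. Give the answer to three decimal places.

Na2O: 7.45/61.979 = 0.12020 mol → 0.24040 mol Na, 0.12020 mol O.
CaO: 7.46/56.077 = 0.13303 mol → 0.13303 mol Ca, 0.13303 mol O.
Al2O3: 25.84/101.961 = 0.25343 mol → 0.50686 mol Al, 0.76029 mol O.
SiO2: 59.41/60.083 = 0.98880 mol → 0.98880 mol Si, 1.97760 mol O.
Total oxygen = 2.99112 mol. Normalization factor = 8/2.99112 = 2.67458.
Si per 8 O = 0.98880 × 2.67458 = 2.645.

2.645 Si apfu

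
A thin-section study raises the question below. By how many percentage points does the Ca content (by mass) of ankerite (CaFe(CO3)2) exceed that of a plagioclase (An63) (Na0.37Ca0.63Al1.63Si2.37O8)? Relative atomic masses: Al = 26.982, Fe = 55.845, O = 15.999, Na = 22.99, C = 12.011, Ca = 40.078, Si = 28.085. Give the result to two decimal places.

9.29 percentage points

First mineral: 40.078 g Ca in 215.939 g formula = 18.56 wt% Ca.
Second mineral: 25.249 g Ca in 272.290 g formula = 9.27 wt% Ca.
18.56% − 9.27% gives a difference of 9.29 percentage points.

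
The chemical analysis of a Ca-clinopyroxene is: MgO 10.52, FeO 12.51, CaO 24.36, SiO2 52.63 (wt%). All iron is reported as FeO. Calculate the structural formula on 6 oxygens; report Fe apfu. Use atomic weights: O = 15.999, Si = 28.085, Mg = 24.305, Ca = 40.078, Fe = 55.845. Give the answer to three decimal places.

MgO: 10.52/40.304 = 0.26102 mol → 0.26102 mol Mg, 0.26102 mol O.
FeO: 12.51/71.844 = 0.17413 mol → 0.17413 mol Fe, 0.17413 mol O.
CaO: 24.36/56.077 = 0.43440 mol → 0.43440 mol Ca, 0.43440 mol O.
SiO2: 52.63/60.083 = 0.87595 mol → 0.87595 mol Si, 1.75190 mol O.
Total oxygen = 2.62145 mol. Normalization factor = 6/2.62145 = 2.28881.
Fe per 6 O = 0.17413 × 2.28881 = 0.399.

0.399 Fe apfu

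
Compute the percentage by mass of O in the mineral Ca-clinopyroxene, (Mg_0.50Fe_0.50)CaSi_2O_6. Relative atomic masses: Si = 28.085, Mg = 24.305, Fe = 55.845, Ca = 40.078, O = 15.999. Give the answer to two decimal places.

41.32 wt%

Formula mass = 0.50*24.305 + 0.50*55.845 + 1*40.078 + 2*28.085 + 6*15.999 = 232.317 g/mol, of which 95.994 g is O.
So O makes up 95.994/232.317 = 0.4132 of the mass, i.e. 41.32%.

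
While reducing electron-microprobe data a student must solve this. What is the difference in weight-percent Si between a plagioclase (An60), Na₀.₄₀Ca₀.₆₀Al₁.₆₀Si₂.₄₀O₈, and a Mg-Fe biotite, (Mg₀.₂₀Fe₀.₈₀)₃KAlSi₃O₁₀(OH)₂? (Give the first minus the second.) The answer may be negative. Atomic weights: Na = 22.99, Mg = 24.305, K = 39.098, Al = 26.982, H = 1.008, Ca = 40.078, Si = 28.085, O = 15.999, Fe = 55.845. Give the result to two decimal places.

7.71 percentage points

M(Na₀.₄₀Ca₀.₆₀Al₁.₆₀Si₂.₄₀O₈) = 271.810 g/mol, so wt% Si = 67.404/271.810 × 100 = 24.80%.
M((Mg₀.₂₀Fe₀.₈₀)₃KAlSi₃O₁₀(OH)₂) = 492.950 g/mol, so wt% Si = 84.255/492.950 × 100 = 17.09%.
24.80 − 17.09 = 7.71 pp.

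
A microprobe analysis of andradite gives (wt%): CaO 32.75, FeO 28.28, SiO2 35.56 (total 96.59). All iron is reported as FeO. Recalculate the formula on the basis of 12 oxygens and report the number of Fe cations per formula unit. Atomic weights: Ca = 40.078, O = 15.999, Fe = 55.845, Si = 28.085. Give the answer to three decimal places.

2.185 Fe apfu

32.75 wt% CaO ÷ 56.077 g/mol = 0.58402 mol, giving 0.58402 Ca and 0.58402 O.
28.28 wt% FeO ÷ 71.844 g/mol = 0.39363 mol, giving 0.39363 Fe and 0.39363 O.
35.56 wt% SiO2 ÷ 60.083 g/mol = 0.59185 mol, giving 0.59185 Si and 1.18370 O.
Oxygen sums to 2.16135; scaling by 12/2.16135 = 5.55209 puts the formula on 12 O.
Fe: 0.39363 × 5.55209 = 2.185 atoms per formula unit.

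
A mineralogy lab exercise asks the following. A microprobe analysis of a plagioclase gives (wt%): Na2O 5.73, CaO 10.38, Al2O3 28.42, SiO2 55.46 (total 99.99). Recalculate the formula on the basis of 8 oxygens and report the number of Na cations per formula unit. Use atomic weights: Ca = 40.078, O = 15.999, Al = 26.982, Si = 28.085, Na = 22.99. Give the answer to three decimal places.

0.500 Na apfu

Na2O (M=61.979): mol = 0.09245; Na = 0.18490, O = 0.09245.
CaO (M=56.077): mol = 0.18510; Ca = 0.18510, O = 0.18510.
Al2O3 (M=101.961): mol = 0.27873; Al = 0.55746, O = 0.83619.
SiO2 (M=60.083): mol = 0.92306; Si = 0.92306, O = 1.84612.
ΣO = 2.95986; factor = 8/ΣO = 2.70283.
Na apfu = 0.18490 × 2.70283 = 0.500.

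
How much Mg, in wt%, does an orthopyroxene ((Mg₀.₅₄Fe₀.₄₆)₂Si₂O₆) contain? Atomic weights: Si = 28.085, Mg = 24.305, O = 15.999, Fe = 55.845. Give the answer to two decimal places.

11.42 wt%

Molar mass of (Mg₀.₅₄Fe₀.₄₆)₂Si₂O₆: 1.08×24.305 + 0.92×55.845 + 2×28.085 + 6×15.999 = 229.791 g/mol.
Mass of Mg per formula unit: 1.08 × 24.305 = 26.249 g.
Weight fraction Mg = 26.249 / 229.791 = 0.1142.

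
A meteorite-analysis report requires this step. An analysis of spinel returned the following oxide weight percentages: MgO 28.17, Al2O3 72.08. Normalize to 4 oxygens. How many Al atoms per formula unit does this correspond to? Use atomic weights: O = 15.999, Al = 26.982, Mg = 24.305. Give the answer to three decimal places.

2.006 Al apfu

28.17 wt% MgO ÷ 40.304 g/mol = 0.69894 mol, giving 0.69894 Mg and 0.69894 O.
72.08 wt% Al2O3 ÷ 101.961 g/mol = 0.70694 mol, giving 1.41388 Al and 2.12082 O.
Oxygen sums to 2.81976; scaling by 4/2.81976 = 1.41856 puts the formula on 4 O.
Al: 1.41388 × 1.41856 = 2.006 atoms per formula unit.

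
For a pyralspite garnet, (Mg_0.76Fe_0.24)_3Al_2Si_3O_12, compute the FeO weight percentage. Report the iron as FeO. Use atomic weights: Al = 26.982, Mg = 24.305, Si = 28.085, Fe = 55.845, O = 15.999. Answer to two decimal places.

M((Mg_0.76Fe_0.24)_3Al_2Si_3O_12) = 425.831 g/mol; M(FeO) = 71.844 g/mol.
Moles FeO per formula unit = 0.72 Fe ÷ 1 = 0.7200.
FeO fraction = (0.7200 × 71.844) / 425.831 = 51.728/425.831 = 0.1215.

12.15 wt%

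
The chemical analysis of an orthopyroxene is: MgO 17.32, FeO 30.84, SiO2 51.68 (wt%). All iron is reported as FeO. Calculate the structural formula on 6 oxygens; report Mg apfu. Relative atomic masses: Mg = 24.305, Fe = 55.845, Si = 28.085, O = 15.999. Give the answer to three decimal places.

1.000 Mg apfu

MgO: 17.32/40.304 = 0.42973 mol → 0.42973 mol Mg, 0.42973 mol O.
FeO: 30.84/71.844 = 0.42926 mol → 0.42926 mol Fe, 0.42926 mol O.
SiO2: 51.68/60.083 = 0.86014 mol → 0.86014 mol Si, 1.72028 mol O.
Total oxygen = 2.57927 mol. Normalization factor = 6/2.57927 = 2.32624.
Mg per 6 O = 0.42973 × 2.32624 = 1.000.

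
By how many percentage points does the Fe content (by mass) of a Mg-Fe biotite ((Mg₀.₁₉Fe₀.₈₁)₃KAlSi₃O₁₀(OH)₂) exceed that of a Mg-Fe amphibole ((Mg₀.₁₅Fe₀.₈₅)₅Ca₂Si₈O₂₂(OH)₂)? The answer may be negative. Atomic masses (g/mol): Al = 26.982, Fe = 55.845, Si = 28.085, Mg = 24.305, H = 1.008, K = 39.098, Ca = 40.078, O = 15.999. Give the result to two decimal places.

M((Mg₀.₁₉Fe₀.₈₁)₃KAlSi₃O₁₀(OH)₂) = 493.896 g/mol, so wt% Fe = 135.703/493.896 × 100 = 27.48%.
M((Mg₀.₁₅Fe₀.₈₅)₅Ca₂Si₈O₂₂(OH)₂) = 946.398 g/mol, so wt% Fe = 237.341/946.398 × 100 = 25.08%.
27.48 − 25.08 = 2.40 pp.

2.40 percentage points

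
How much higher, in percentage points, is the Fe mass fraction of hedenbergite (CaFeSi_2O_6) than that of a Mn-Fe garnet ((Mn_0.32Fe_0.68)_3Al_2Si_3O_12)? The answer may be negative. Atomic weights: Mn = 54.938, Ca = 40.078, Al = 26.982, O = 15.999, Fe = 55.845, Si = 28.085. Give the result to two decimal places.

First mineral: 55.845 g Fe in 248.087 g formula = 22.51 wt% Fe.
Second mineral: 113.924 g Fe in 496.871 g formula = 22.93 wt% Fe.
22.51% − 22.93% gives a difference of -0.42 percentage points.

-0.42 percentage points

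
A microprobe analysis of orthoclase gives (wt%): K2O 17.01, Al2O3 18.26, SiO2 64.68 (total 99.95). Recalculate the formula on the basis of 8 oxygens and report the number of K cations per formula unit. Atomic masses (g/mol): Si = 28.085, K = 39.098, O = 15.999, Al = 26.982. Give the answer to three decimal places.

1.006 K apfu

17.01 wt% K2O ÷ 94.195 g/mol = 0.18058 mol, giving 0.36116 K and 0.18058 O.
18.26 wt% Al2O3 ÷ 101.961 g/mol = 0.17909 mol, giving 0.35818 Al and 0.53727 O.
64.68 wt% SiO2 ÷ 60.083 g/mol = 1.07651 mol, giving 1.07651 Si and 2.15302 O.
Oxygen sums to 2.87087; scaling by 8/2.87087 = 2.78661 puts the formula on 8 O.
K: 0.36116 × 2.78661 = 1.006 atoms per formula unit.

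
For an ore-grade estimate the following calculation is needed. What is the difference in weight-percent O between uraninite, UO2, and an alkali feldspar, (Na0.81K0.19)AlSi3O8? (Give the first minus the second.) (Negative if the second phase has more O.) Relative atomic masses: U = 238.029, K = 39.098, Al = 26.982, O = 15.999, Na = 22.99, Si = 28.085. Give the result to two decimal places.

M(UO2) = 270.027 g/mol, so wt% O = 31.998/270.027 × 100 = 11.85%.
M((Na0.81K0.19)AlSi3O8) = 265.280 g/mol, so wt% O = 127.992/265.280 × 100 = 48.25%.
11.85 − 48.25 = -36.40 pp.

-36.40 percentage points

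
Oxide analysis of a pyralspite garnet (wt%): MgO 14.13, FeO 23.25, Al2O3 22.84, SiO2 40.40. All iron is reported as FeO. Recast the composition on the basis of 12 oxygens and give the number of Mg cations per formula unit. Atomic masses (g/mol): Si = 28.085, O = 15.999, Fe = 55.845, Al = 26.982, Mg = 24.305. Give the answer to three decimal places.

MgO (M=40.304): mol = 0.35059; Mg = 0.35059, O = 0.35059.
FeO (M=71.844): mol = 0.32362; Fe = 0.32362, O = 0.32362.
Al2O3 (M=101.961): mol = 0.22401; Al = 0.44802, O = 0.67203.
SiO2 (M=60.083): mol = 0.67240; Si = 0.67240, O = 1.34480.
ΣO = 2.69104; factor = 12/ΣO = 4.45924.
Mg apfu = 0.35059 × 4.45924 = 1.563.

1.563 Mg apfu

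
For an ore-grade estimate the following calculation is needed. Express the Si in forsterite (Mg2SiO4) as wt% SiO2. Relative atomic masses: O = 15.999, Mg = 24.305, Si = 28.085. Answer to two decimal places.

42.71 wt%

M(Mg2SiO4) = 140.691 g/mol; M(SiO2) = 60.083 g/mol.
Moles SiO2 per formula unit = 1 Si ÷ 1 = 1.0000.
SiO2 fraction = (1.0000 × 60.083) / 140.691 = 60.083/140.691 = 0.4271.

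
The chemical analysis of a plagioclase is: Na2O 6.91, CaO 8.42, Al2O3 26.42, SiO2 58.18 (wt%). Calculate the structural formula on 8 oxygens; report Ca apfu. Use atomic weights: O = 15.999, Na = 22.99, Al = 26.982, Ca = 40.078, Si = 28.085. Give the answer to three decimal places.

0.404 Ca apfu

6.91 wt% Na2O ÷ 61.979 g/mol = 0.11149 mol, giving 0.22298 Na and 0.11149 O.
8.42 wt% CaO ÷ 56.077 g/mol = 0.15015 mol, giving 0.15015 Ca and 0.15015 O.
26.42 wt% Al2O3 ÷ 101.961 g/mol = 0.25912 mol, giving 0.51824 Al and 0.77736 O.
58.18 wt% SiO2 ÷ 60.083 g/mol = 0.96833 mol, giving 0.96833 Si and 1.93666 O.
Oxygen sums to 2.97566; scaling by 8/2.97566 = 2.68848 puts the formula on 8 O.
Ca: 0.15015 × 2.68848 = 0.404 atoms per formula unit.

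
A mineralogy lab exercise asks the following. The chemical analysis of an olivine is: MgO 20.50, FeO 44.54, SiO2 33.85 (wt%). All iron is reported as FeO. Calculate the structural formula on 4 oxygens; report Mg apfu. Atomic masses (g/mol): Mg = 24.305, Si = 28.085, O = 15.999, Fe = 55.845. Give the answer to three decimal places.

MgO (M=40.304): mol = 0.50863; Mg = 0.50863, O = 0.50863.
FeO (M=71.844): mol = 0.61995; Fe = 0.61995, O = 0.61995.
SiO2 (M=60.083): mol = 0.56339; Si = 0.56339, O = 1.12678.
ΣO = 2.25536; factor = 4/ΣO = 1.77355.
Mg apfu = 0.50863 × 1.77355 = 0.902.

0.902 Mg apfu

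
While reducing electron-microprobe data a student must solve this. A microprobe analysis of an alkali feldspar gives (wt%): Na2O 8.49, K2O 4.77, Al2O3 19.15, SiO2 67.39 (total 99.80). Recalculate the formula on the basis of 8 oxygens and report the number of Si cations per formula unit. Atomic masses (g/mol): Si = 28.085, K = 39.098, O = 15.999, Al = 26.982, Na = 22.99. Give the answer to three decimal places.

2.997 Si apfu

Na2O (M=61.979): mol = 0.13698; Na = 0.27396, O = 0.13698.
K2O (M=94.195): mol = 0.05064; K = 0.10128, O = 0.05064.
Al2O3 (M=101.961): mol = 0.18782; Al = 0.37564, O = 0.56346.
SiO2 (M=60.083): mol = 1.12162; Si = 1.12162, O = 2.24324.
ΣO = 2.99432; factor = 8/ΣO = 2.67173.
Si apfu = 1.12162 × 2.67173 = 2.997.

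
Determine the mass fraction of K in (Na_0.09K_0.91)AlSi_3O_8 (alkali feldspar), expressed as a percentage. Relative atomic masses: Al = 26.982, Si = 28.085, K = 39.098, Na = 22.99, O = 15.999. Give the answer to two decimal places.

12.85 weight percent

Molar mass of (Na_0.09K_0.91)AlSi_3O_8: 0.09·22.99 + 0.91·39.098 + 1·26.982 + 3·28.085 + 8·15.999 = 276.877 g/mol.
Mass of K per formula unit: 0.91 × 39.098 = 35.579 g.
Weight fraction K = 35.579 / 276.877 = 0.1285.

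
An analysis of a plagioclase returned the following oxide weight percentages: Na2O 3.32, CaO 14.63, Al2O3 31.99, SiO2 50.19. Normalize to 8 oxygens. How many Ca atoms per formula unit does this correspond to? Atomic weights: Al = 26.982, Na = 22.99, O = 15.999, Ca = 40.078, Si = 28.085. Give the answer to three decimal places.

0.713 Ca apfu

Na2O (M=61.979): mol = 0.05357; Na = 0.10714, O = 0.05357.
CaO (M=56.077): mol = 0.26089; Ca = 0.26089, O = 0.26089.
Al2O3 (M=101.961): mol = 0.31375; Al = 0.62750, O = 0.94125.
SiO2 (M=60.083): mol = 0.83534; Si = 0.83534, O = 1.67068.
ΣO = 2.92639; factor = 8/ΣO = 2.73374.
Ca apfu = 0.26089 × 2.73374 = 0.713.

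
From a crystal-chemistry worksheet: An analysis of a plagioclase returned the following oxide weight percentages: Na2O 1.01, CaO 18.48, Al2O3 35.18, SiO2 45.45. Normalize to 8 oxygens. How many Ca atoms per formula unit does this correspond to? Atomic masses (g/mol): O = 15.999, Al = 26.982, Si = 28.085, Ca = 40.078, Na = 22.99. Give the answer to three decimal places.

0.911 Ca apfu

Na2O (M=61.979): mol = 0.01630; Na = 0.03260, O = 0.01630.
CaO (M=56.077): mol = 0.32955; Ca = 0.32955, O = 0.32955.
Al2O3 (M=101.961): mol = 0.34503; Al = 0.69006, O = 1.03509.
SiO2 (M=60.083): mol = 0.75645; Si = 0.75645, O = 1.51290.
ΣO = 2.89384; factor = 8/ΣO = 2.76449.
Ca apfu = 0.32955 × 2.76449 = 0.911.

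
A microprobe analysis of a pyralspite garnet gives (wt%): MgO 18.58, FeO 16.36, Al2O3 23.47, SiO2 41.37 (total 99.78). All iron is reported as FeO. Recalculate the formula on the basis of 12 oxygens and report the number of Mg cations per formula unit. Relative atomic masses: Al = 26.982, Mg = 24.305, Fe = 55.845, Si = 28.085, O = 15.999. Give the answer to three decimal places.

MgO: 18.58/40.304 = 0.46100 mol → 0.46100 mol Mg, 0.46100 mol O.
FeO: 16.36/71.844 = 0.22772 mol → 0.22772 mol Fe, 0.22772 mol O.
Al2O3: 23.47/101.961 = 0.23019 mol → 0.46038 mol Al, 0.69057 mol O.
SiO2: 41.37/60.083 = 0.68855 mol → 0.68855 mol Si, 1.37710 mol O.
Total oxygen = 2.75639 mol. Normalization factor = 12/2.75639 = 4.35352.
Mg per 12 O = 0.46100 × 4.35352 = 2.007.

2.007 Mg apfu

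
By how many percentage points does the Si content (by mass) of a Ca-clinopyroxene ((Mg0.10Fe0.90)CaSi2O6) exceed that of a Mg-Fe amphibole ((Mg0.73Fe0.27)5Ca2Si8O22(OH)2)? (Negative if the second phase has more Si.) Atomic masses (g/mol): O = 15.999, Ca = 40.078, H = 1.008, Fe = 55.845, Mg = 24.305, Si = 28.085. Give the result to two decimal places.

-3.35 percentage points

M((Mg0.10Fe0.90)CaSi2O6) = 244.933 g/mol, so wt% Si = 56.170/244.933 × 100 = 22.93%.
M((Mg0.73Fe0.27)5Ca2Si8O22(OH)2) = 854.932 g/mol, so wt% Si = 224.680/854.932 × 100 = 26.28%.
22.93 − 26.28 = -3.35 pp.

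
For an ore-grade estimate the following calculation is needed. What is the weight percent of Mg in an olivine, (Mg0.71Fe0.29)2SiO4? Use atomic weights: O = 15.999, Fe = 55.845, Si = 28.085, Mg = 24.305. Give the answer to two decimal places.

M((Mg0.71Fe0.29)2SiO4) = 158.984 g/mol.
Mg contributes 1.42 × 24.305 = 34.513 g per mole.
34.513/158.984 = 0.2171 → 21.71%.

21.71 mass %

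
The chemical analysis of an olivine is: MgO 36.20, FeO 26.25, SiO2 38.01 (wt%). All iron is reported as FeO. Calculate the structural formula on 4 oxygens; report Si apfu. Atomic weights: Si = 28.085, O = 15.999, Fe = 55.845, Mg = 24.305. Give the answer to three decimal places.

1.001 Si apfu

MgO: 36.20/40.304 = 0.89817 mol → 0.89817 mol Mg, 0.89817 mol O.
FeO: 26.25/71.844 = 0.36537 mol → 0.36537 mol Fe, 0.36537 mol O.
SiO2: 38.01/60.083 = 0.63262 mol → 0.63262 mol Si, 1.26524 mol O.
Total oxygen = 2.52878 mol. Normalization factor = 4/2.52878 = 1.58179.
Si per 4 O = 0.63262 × 1.58179 = 1.001.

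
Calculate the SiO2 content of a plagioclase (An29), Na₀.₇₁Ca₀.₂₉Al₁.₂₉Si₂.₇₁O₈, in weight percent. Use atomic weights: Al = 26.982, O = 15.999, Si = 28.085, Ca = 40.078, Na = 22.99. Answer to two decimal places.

Molar mass of Na₀.₇₁Ca₀.₂₉Al₁.₂₉Si₂.₇₁O₈ = 0.71*22.99 + 0.29*40.078 + 1.29*26.982 + 2.71*28.085 + 8*15.999 = 266.855 g/mol.
Each formula unit contains 2.71 Si, equivalent to 2.71/1 = 2.7100 mol SiO2.
M(SiO2) = 1×28.085 + 2×15.999 = 60.083 g/mol.
Mass of SiO2 per formula unit = 2.7100 × 60.083 = 162.825 g.
SiO2 wt% = 162.825 / 266.855 × 100 = 61.02%.

61.02 wt%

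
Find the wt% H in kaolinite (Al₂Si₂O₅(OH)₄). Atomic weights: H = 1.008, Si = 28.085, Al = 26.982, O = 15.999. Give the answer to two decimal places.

1.56 weight percent

Formula mass = 2×26.982 + 2×28.085 + 9×15.999 + 4×1.008 = 258.157 g/mol, of which 4.032 g is H.
So H makes up 4.032/258.157 = 0.0156 of the mass, i.e. 1.56%.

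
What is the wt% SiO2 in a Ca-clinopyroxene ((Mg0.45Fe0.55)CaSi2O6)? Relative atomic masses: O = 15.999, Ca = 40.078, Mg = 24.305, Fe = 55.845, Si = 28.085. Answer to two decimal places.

M((Mg0.45Fe0.55)CaSi2O6) = 233.894 g/mol; M(SiO2) = 60.083 g/mol.
Moles SiO2 per formula unit = 2 Si ÷ 1 = 2.0000.
SiO2 fraction = (2.0000 × 60.083) / 233.894 = 120.166/233.894 = 0.5138.

51.38 wt%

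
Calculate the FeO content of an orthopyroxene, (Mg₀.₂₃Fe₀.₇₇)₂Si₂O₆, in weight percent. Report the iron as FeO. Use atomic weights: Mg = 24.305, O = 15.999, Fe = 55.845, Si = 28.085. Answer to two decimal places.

Molar mass of (Mg₀.₂₃Fe₀.₇₇)₂Si₂O₆ = 0.46·24.305 + 1.54·55.845 + 2·28.085 + 6·15.999 = 249.346 g/mol.
Each formula unit contains 1.54 Fe, equivalent to 1.54/1 = 1.5400 mol FeO.
M(FeO) = 1×55.845 + 1×15.999 = 71.844 g/mol.
Mass of FeO per formula unit = 1.5400 × 71.844 = 110.640 g.
FeO wt% = 110.640 / 249.346 × 100 = 44.37%.

44.37 wt%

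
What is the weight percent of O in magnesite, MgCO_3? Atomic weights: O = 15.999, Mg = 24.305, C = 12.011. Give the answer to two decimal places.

56.93 wt%

Formula mass = 1·24.305 + 1·12.011 + 3·15.999 = 84.313 g/mol, of which 47.997 g is O.
So O makes up 47.997/84.313 = 0.5693 of the mass, i.e. 56.93%.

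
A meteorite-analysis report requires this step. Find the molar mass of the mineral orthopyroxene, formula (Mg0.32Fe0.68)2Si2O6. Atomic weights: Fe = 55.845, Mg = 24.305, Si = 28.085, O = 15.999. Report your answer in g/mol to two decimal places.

The formula mass is the sum 0.64·24.305 + 1.36·55.845 + 2·28.085 + 6·15.999.

243.67 g/mol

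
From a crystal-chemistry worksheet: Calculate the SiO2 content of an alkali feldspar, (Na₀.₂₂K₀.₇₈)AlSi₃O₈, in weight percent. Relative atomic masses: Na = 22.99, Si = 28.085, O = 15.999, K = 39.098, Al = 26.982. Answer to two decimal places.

65.60 wt%

Molar mass of (Na₀.₂₂K₀.₇₈)AlSi₃O₈ = 0.22×22.99 + 0.78×39.098 + 1×26.982 + 3×28.085 + 8×15.999 = 274.783 g/mol.
Each formula unit contains 3 Si, equivalent to 3/1 = 3.0000 mol SiO2.
M(SiO2) = 1×28.085 + 2×15.999 = 60.083 g/mol.
Mass of SiO2 per formula unit = 3.0000 × 60.083 = 180.249 g.
SiO2 wt% = 180.249 / 274.783 × 100 = 65.60%.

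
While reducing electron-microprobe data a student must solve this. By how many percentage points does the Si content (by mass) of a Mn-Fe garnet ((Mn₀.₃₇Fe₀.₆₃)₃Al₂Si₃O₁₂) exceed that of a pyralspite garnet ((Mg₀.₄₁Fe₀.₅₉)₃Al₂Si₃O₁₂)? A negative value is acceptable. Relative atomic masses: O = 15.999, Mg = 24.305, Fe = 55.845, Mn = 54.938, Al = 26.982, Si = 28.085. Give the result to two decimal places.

First mineral: 84.255 g Si in 496.735 g formula = 16.96 wt% Si.
Second mineral: 84.255 g Si in 458.948 g formula = 18.36 wt% Si.
16.96% − 18.36% gives a difference of -1.40 percentage points.

-1.40 percentage points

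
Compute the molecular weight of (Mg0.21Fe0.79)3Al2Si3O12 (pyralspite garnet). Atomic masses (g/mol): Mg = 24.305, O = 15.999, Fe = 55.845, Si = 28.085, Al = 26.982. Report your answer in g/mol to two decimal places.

The formula mass is the sum 0.63(24.305) + 2.37(55.845) + 2(26.982) + 3(28.085) + 12(15.999).

477.87 g/mol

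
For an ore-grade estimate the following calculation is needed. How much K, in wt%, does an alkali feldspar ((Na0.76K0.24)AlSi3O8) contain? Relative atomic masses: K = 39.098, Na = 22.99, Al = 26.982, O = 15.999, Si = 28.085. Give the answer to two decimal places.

3.53 wt%

Formula mass = 0.76×22.99 + 0.24×39.098 + 1×26.982 + 3×28.085 + 8×15.999 = 266.085 g/mol, of which 9.384 g is K.
So K makes up 9.384/266.085 = 0.0353 of the mass, i.e. 3.53%.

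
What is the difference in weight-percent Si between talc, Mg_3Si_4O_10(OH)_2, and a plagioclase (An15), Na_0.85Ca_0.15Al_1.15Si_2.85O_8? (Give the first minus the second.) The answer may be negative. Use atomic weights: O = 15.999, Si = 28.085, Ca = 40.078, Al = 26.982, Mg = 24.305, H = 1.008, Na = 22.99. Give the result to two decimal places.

-0.63 percentage points

Si in Mg_3Si_4O_10(OH)_2: molar mass 379.259 g/mol; 4×28.085 = 112.340 g → 29.62 wt%.
Si in Na_0.85Ca_0.15Al_1.15Si_2.85O_8: molar mass 264.617 g/mol; 2.85×28.085 = 80.042 g → 30.25 wt%.
Difference = 29.62 − 30.25 = -0.63 percentage points.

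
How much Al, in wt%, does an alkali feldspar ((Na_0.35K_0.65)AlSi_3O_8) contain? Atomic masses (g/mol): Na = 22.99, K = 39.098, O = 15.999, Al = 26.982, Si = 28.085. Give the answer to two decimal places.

9.89 wt%

M((Na_0.35K_0.65)AlSi_3O_8) = 272.689 g/mol.
Al contributes 1 × 26.982 = 26.982 g per mole.
26.982/272.689 = 0.0989 → 9.89%.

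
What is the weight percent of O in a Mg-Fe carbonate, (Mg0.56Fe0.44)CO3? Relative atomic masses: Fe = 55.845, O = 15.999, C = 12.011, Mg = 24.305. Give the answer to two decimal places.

M((Mg0.56Fe0.44)CO3) = 98.191 g/mol.
O contributes 3 × 15.999 = 47.997 g per mole.
47.997/98.191 = 0.4888 → 48.88%.

48.88 mass %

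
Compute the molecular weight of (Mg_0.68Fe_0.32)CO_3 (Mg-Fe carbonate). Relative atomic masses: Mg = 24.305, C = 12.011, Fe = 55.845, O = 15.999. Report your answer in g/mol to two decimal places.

94.41 g/mol

M = 0.68×24.305 + 0.32×55.845 + 1×12.011 + 3×15.999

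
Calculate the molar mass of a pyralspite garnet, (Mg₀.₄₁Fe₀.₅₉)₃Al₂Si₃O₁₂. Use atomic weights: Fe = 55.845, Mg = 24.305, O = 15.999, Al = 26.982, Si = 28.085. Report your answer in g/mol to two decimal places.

M = 1.23×24.305 + 1.77×55.845 + 2×26.982 + 3×28.085 + 12×15.999

458.95 g/mol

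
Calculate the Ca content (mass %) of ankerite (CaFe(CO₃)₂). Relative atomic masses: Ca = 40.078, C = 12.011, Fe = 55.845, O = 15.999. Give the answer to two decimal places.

Molar mass of CaFe(CO₃)₂: 1×40.078 + 1×55.845 + 2×12.011 + 6×15.999 = 215.939 g/mol.
Mass of Ca per formula unit: 1 × 40.078 = 40.078 g.
Weight fraction Ca = 40.078 / 215.939 = 0.1856.

18.56 mass %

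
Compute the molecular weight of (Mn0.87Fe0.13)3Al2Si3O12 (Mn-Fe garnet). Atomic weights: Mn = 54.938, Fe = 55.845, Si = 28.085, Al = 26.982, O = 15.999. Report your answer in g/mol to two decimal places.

495.37 g/mol

The formula mass is the sum 2.61×54.938 + 0.39×55.845 + 2×26.982 + 3×28.085 + 12×15.999.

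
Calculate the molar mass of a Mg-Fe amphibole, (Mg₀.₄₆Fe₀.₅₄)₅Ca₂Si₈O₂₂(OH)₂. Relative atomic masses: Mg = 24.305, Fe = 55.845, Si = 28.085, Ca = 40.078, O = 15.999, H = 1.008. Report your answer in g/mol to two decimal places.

897.51 g/mol

The formula mass is the sum 2.30×24.305 + 2.70×55.845 + 2×40.078 + 8×28.085 + 24×15.999 + 2×1.008.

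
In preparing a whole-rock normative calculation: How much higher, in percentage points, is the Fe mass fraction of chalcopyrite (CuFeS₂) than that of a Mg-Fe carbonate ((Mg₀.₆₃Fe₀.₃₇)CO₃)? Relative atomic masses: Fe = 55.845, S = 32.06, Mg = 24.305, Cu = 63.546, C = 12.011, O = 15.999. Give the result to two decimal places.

8.90 percentage points

M(CuFeS₂) = 183.511 g/mol, so wt% Fe = 55.845/183.511 × 100 = 30.43%.
M((Mg₀.₆₃Fe₀.₃₇)CO₃) = 95.983 g/mol, so wt% Fe = 20.663/95.983 × 100 = 21.53%.
30.43 − 21.53 = 8.90 pp.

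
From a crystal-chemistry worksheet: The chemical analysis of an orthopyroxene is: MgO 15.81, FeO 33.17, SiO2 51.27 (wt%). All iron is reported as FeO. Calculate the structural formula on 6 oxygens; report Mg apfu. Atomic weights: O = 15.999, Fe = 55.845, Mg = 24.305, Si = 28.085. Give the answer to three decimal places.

MgO: 15.81/40.304 = 0.39227 mol → 0.39227 mol Mg, 0.39227 mol O.
FeO: 33.17/71.844 = 0.46169 mol → 0.46169 mol Fe, 0.46169 mol O.
SiO2: 51.27/60.083 = 0.85332 mol → 0.85332 mol Si, 1.70664 mol O.
Total oxygen = 2.56060 mol. Normalization factor = 6/2.56060 = 2.34320.
Mg per 6 O = 0.39227 × 2.34320 = 0.919.

0.919 Mg apfu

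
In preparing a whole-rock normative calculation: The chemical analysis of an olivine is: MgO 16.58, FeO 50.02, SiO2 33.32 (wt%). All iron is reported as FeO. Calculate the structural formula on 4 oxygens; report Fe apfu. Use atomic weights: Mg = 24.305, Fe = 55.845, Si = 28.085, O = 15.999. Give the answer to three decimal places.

1.256 Fe apfu

MgO (M=40.304): mol = 0.41137; Mg = 0.41137, O = 0.41137.
FeO (M=71.844): mol = 0.69623; Fe = 0.69623, O = 0.69623.
SiO2 (M=60.083): mol = 0.55457; Si = 0.55457, O = 1.10914.
ΣO = 2.21674; factor = 4/ΣO = 1.80445.
Fe apfu = 0.69623 × 1.80445 = 1.256.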